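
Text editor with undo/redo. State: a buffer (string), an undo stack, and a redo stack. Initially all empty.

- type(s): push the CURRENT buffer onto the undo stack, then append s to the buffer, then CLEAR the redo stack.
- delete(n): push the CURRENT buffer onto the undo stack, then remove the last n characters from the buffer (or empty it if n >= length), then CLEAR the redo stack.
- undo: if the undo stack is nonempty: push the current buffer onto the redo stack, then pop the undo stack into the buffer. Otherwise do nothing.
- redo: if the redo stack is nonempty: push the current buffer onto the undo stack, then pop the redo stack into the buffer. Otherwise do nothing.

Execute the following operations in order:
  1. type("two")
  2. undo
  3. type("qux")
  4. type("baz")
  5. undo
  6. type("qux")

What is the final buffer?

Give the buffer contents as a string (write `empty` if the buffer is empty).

After op 1 (type): buf='two' undo_depth=1 redo_depth=0
After op 2 (undo): buf='(empty)' undo_depth=0 redo_depth=1
After op 3 (type): buf='qux' undo_depth=1 redo_depth=0
After op 4 (type): buf='quxbaz' undo_depth=2 redo_depth=0
After op 5 (undo): buf='qux' undo_depth=1 redo_depth=1
After op 6 (type): buf='quxqux' undo_depth=2 redo_depth=0

Answer: quxqux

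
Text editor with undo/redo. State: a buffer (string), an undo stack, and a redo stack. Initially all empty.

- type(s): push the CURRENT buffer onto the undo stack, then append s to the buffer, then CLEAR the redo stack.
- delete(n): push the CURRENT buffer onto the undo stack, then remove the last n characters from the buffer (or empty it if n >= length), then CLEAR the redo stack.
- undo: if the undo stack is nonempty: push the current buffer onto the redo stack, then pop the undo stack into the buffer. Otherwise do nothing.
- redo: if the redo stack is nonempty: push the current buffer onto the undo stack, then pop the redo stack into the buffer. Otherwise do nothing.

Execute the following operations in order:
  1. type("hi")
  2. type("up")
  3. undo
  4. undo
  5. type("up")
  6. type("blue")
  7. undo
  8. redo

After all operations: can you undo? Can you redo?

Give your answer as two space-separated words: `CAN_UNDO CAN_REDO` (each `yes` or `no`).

After op 1 (type): buf='hi' undo_depth=1 redo_depth=0
After op 2 (type): buf='hiup' undo_depth=2 redo_depth=0
After op 3 (undo): buf='hi' undo_depth=1 redo_depth=1
After op 4 (undo): buf='(empty)' undo_depth=0 redo_depth=2
After op 5 (type): buf='up' undo_depth=1 redo_depth=0
After op 6 (type): buf='upblue' undo_depth=2 redo_depth=0
After op 7 (undo): buf='up' undo_depth=1 redo_depth=1
After op 8 (redo): buf='upblue' undo_depth=2 redo_depth=0

Answer: yes no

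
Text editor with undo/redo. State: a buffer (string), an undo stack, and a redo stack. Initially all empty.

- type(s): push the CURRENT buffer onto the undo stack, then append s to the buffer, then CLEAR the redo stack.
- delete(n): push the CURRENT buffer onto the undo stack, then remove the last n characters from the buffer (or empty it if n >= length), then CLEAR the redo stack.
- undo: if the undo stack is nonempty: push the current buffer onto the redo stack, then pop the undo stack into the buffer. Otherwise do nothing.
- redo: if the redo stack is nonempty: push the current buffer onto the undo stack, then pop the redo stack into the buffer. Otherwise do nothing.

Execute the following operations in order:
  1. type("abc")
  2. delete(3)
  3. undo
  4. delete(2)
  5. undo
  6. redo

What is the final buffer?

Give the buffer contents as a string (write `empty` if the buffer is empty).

After op 1 (type): buf='abc' undo_depth=1 redo_depth=0
After op 2 (delete): buf='(empty)' undo_depth=2 redo_depth=0
After op 3 (undo): buf='abc' undo_depth=1 redo_depth=1
After op 4 (delete): buf='a' undo_depth=2 redo_depth=0
After op 5 (undo): buf='abc' undo_depth=1 redo_depth=1
After op 6 (redo): buf='a' undo_depth=2 redo_depth=0

Answer: a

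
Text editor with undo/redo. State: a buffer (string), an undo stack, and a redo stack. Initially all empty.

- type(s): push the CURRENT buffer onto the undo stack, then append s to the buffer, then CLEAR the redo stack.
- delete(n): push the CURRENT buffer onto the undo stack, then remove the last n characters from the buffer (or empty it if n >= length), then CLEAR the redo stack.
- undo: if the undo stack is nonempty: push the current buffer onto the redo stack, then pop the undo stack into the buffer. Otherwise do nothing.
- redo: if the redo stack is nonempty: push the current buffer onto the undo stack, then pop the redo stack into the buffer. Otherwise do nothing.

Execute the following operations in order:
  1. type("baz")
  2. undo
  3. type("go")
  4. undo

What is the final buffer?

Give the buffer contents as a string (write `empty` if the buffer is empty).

After op 1 (type): buf='baz' undo_depth=1 redo_depth=0
After op 2 (undo): buf='(empty)' undo_depth=0 redo_depth=1
After op 3 (type): buf='go' undo_depth=1 redo_depth=0
After op 4 (undo): buf='(empty)' undo_depth=0 redo_depth=1

Answer: empty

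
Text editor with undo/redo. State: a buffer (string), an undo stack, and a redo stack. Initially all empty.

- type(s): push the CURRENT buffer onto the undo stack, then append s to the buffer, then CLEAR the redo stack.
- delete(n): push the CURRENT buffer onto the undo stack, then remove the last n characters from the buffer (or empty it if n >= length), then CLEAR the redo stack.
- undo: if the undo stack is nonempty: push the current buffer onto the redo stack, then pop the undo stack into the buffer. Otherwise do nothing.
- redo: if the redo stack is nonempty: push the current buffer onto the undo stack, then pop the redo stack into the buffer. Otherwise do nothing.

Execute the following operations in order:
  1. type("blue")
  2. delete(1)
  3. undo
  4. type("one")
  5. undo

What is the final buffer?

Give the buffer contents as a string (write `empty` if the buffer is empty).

Answer: blue

Derivation:
After op 1 (type): buf='blue' undo_depth=1 redo_depth=0
After op 2 (delete): buf='blu' undo_depth=2 redo_depth=0
After op 3 (undo): buf='blue' undo_depth=1 redo_depth=1
After op 4 (type): buf='blueone' undo_depth=2 redo_depth=0
After op 5 (undo): buf='blue' undo_depth=1 redo_depth=1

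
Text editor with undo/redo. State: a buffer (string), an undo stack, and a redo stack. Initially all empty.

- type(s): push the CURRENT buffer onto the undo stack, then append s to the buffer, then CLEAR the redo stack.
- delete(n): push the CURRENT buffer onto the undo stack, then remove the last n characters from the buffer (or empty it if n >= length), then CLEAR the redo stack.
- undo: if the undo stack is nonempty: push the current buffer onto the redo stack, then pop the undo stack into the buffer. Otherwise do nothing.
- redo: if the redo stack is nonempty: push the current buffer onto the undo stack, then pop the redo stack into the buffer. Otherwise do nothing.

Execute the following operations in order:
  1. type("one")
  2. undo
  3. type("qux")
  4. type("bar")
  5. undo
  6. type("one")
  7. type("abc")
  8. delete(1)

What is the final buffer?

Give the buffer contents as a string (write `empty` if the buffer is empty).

After op 1 (type): buf='one' undo_depth=1 redo_depth=0
After op 2 (undo): buf='(empty)' undo_depth=0 redo_depth=1
After op 3 (type): buf='qux' undo_depth=1 redo_depth=0
After op 4 (type): buf='quxbar' undo_depth=2 redo_depth=0
After op 5 (undo): buf='qux' undo_depth=1 redo_depth=1
After op 6 (type): buf='quxone' undo_depth=2 redo_depth=0
After op 7 (type): buf='quxoneabc' undo_depth=3 redo_depth=0
After op 8 (delete): buf='quxoneab' undo_depth=4 redo_depth=0

Answer: quxoneab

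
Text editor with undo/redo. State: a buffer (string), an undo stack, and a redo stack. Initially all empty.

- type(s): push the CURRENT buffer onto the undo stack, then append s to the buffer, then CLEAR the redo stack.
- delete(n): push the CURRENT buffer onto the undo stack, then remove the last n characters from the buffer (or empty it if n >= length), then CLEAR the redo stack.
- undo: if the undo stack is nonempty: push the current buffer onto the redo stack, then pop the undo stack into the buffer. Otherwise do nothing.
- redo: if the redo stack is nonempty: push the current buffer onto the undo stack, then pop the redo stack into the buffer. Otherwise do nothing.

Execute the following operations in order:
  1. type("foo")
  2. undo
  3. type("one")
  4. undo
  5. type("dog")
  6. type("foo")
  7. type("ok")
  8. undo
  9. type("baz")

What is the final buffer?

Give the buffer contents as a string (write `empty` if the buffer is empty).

After op 1 (type): buf='foo' undo_depth=1 redo_depth=0
After op 2 (undo): buf='(empty)' undo_depth=0 redo_depth=1
After op 3 (type): buf='one' undo_depth=1 redo_depth=0
After op 4 (undo): buf='(empty)' undo_depth=0 redo_depth=1
After op 5 (type): buf='dog' undo_depth=1 redo_depth=0
After op 6 (type): buf='dogfoo' undo_depth=2 redo_depth=0
After op 7 (type): buf='dogfoook' undo_depth=3 redo_depth=0
After op 8 (undo): buf='dogfoo' undo_depth=2 redo_depth=1
After op 9 (type): buf='dogfoobaz' undo_depth=3 redo_depth=0

Answer: dogfoobaz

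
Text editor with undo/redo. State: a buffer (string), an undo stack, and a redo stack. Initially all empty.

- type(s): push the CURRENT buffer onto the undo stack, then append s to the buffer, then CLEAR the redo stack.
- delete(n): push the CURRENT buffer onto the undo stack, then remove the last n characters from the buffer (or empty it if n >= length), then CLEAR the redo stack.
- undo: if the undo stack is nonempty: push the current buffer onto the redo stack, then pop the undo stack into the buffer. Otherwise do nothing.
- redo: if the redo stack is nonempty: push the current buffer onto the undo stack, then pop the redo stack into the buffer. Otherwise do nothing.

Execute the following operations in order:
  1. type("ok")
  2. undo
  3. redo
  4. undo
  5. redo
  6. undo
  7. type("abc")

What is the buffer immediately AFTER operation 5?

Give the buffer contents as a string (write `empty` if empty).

After op 1 (type): buf='ok' undo_depth=1 redo_depth=0
After op 2 (undo): buf='(empty)' undo_depth=0 redo_depth=1
After op 3 (redo): buf='ok' undo_depth=1 redo_depth=0
After op 4 (undo): buf='(empty)' undo_depth=0 redo_depth=1
After op 5 (redo): buf='ok' undo_depth=1 redo_depth=0

Answer: ok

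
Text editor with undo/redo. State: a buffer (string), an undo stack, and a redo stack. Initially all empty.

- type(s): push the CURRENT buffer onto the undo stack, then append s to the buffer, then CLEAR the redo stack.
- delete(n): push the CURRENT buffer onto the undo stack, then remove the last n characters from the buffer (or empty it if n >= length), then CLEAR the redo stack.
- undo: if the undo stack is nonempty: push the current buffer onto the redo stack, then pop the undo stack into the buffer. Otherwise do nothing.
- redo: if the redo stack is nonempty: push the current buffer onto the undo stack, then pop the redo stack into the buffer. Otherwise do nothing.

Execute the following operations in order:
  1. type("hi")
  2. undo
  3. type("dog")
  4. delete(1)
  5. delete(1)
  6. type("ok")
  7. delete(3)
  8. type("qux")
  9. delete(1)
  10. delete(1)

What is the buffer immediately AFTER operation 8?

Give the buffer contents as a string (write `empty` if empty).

After op 1 (type): buf='hi' undo_depth=1 redo_depth=0
After op 2 (undo): buf='(empty)' undo_depth=0 redo_depth=1
After op 3 (type): buf='dog' undo_depth=1 redo_depth=0
After op 4 (delete): buf='do' undo_depth=2 redo_depth=0
After op 5 (delete): buf='d' undo_depth=3 redo_depth=0
After op 6 (type): buf='dok' undo_depth=4 redo_depth=0
After op 7 (delete): buf='(empty)' undo_depth=5 redo_depth=0
After op 8 (type): buf='qux' undo_depth=6 redo_depth=0

Answer: qux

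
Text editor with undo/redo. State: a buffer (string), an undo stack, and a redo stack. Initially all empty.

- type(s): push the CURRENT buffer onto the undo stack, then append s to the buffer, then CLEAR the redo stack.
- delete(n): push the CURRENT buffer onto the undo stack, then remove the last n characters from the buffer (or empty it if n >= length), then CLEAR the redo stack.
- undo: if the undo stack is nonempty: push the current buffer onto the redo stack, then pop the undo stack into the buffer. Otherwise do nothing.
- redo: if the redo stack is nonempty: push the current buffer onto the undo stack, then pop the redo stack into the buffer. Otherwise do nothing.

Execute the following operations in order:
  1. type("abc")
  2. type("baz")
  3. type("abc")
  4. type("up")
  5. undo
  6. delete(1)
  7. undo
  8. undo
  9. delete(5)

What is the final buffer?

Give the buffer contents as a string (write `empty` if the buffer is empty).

Answer: a

Derivation:
After op 1 (type): buf='abc' undo_depth=1 redo_depth=0
After op 2 (type): buf='abcbaz' undo_depth=2 redo_depth=0
After op 3 (type): buf='abcbazabc' undo_depth=3 redo_depth=0
After op 4 (type): buf='abcbazabcup' undo_depth=4 redo_depth=0
After op 5 (undo): buf='abcbazabc' undo_depth=3 redo_depth=1
After op 6 (delete): buf='abcbazab' undo_depth=4 redo_depth=0
After op 7 (undo): buf='abcbazabc' undo_depth=3 redo_depth=1
After op 8 (undo): buf='abcbaz' undo_depth=2 redo_depth=2
After op 9 (delete): buf='a' undo_depth=3 redo_depth=0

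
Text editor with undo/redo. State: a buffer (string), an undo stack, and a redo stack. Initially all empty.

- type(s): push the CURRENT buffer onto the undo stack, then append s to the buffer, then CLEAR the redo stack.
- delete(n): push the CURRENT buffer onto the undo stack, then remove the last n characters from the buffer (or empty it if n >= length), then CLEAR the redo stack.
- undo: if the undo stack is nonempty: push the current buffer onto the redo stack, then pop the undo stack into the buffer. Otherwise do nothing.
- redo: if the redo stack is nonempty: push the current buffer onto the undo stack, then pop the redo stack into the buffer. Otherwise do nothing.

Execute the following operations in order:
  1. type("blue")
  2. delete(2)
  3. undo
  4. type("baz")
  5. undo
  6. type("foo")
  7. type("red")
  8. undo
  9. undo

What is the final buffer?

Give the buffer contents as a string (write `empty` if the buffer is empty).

Answer: blue

Derivation:
After op 1 (type): buf='blue' undo_depth=1 redo_depth=0
After op 2 (delete): buf='bl' undo_depth=2 redo_depth=0
After op 3 (undo): buf='blue' undo_depth=1 redo_depth=1
After op 4 (type): buf='bluebaz' undo_depth=2 redo_depth=0
After op 5 (undo): buf='blue' undo_depth=1 redo_depth=1
After op 6 (type): buf='bluefoo' undo_depth=2 redo_depth=0
After op 7 (type): buf='bluefoored' undo_depth=3 redo_depth=0
After op 8 (undo): buf='bluefoo' undo_depth=2 redo_depth=1
After op 9 (undo): buf='blue' undo_depth=1 redo_depth=2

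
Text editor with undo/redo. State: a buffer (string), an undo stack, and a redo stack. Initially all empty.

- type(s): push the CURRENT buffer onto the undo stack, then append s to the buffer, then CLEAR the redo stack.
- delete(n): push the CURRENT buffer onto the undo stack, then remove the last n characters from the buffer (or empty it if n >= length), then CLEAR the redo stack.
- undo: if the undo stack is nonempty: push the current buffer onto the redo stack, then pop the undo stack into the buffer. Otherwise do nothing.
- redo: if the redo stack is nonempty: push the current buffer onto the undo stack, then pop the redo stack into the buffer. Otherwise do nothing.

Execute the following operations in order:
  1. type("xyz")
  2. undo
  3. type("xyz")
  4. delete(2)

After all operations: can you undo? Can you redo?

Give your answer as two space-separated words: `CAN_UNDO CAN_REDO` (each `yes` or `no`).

After op 1 (type): buf='xyz' undo_depth=1 redo_depth=0
After op 2 (undo): buf='(empty)' undo_depth=0 redo_depth=1
After op 3 (type): buf='xyz' undo_depth=1 redo_depth=0
After op 4 (delete): buf='x' undo_depth=2 redo_depth=0

Answer: yes no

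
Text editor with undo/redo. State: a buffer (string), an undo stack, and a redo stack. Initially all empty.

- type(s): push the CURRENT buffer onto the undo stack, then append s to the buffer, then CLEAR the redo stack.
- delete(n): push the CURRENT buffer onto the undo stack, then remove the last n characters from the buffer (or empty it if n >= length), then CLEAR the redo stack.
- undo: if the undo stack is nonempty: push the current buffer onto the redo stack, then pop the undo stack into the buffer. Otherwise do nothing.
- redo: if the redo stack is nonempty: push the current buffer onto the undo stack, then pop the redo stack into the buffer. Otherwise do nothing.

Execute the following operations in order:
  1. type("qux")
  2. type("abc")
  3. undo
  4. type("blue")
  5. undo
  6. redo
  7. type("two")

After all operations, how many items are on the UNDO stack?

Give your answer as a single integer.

Answer: 3

Derivation:
After op 1 (type): buf='qux' undo_depth=1 redo_depth=0
After op 2 (type): buf='quxabc' undo_depth=2 redo_depth=0
After op 3 (undo): buf='qux' undo_depth=1 redo_depth=1
After op 4 (type): buf='quxblue' undo_depth=2 redo_depth=0
After op 5 (undo): buf='qux' undo_depth=1 redo_depth=1
After op 6 (redo): buf='quxblue' undo_depth=2 redo_depth=0
After op 7 (type): buf='quxbluetwo' undo_depth=3 redo_depth=0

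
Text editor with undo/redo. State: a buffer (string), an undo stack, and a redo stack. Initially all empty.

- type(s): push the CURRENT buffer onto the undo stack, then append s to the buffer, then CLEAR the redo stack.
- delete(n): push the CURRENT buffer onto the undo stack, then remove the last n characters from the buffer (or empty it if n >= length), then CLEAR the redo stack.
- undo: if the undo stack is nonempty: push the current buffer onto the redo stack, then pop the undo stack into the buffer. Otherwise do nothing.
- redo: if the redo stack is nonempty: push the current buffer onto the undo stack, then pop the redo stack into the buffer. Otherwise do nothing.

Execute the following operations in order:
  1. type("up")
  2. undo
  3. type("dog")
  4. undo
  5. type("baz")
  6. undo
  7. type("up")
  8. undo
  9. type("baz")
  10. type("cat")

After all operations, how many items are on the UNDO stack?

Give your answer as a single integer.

After op 1 (type): buf='up' undo_depth=1 redo_depth=0
After op 2 (undo): buf='(empty)' undo_depth=0 redo_depth=1
After op 3 (type): buf='dog' undo_depth=1 redo_depth=0
After op 4 (undo): buf='(empty)' undo_depth=0 redo_depth=1
After op 5 (type): buf='baz' undo_depth=1 redo_depth=0
After op 6 (undo): buf='(empty)' undo_depth=0 redo_depth=1
After op 7 (type): buf='up' undo_depth=1 redo_depth=0
After op 8 (undo): buf='(empty)' undo_depth=0 redo_depth=1
After op 9 (type): buf='baz' undo_depth=1 redo_depth=0
After op 10 (type): buf='bazcat' undo_depth=2 redo_depth=0

Answer: 2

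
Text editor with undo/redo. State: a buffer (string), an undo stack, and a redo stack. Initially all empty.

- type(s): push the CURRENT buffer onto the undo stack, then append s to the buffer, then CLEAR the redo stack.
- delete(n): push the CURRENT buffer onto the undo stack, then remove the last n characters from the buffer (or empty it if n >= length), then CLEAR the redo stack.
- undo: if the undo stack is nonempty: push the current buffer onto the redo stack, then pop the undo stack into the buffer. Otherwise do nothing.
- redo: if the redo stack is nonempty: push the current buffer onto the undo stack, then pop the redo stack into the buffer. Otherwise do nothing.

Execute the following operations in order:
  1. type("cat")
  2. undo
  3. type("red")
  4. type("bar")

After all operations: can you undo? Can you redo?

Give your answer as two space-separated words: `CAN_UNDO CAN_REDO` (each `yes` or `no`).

After op 1 (type): buf='cat' undo_depth=1 redo_depth=0
After op 2 (undo): buf='(empty)' undo_depth=0 redo_depth=1
After op 3 (type): buf='red' undo_depth=1 redo_depth=0
After op 4 (type): buf='redbar' undo_depth=2 redo_depth=0

Answer: yes no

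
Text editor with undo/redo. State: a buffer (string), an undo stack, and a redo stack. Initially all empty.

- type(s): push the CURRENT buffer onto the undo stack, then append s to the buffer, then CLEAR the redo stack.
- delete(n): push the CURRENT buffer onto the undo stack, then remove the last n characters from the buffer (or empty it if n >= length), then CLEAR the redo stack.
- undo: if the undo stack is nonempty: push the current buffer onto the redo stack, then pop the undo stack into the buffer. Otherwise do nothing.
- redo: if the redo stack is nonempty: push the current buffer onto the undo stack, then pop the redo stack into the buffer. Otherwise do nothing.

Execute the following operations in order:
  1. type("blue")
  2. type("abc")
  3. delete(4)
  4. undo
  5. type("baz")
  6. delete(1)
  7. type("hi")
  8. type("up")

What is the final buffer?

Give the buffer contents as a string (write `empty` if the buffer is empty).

After op 1 (type): buf='blue' undo_depth=1 redo_depth=0
After op 2 (type): buf='blueabc' undo_depth=2 redo_depth=0
After op 3 (delete): buf='blu' undo_depth=3 redo_depth=0
After op 4 (undo): buf='blueabc' undo_depth=2 redo_depth=1
After op 5 (type): buf='blueabcbaz' undo_depth=3 redo_depth=0
After op 6 (delete): buf='blueabcba' undo_depth=4 redo_depth=0
After op 7 (type): buf='blueabcbahi' undo_depth=5 redo_depth=0
After op 8 (type): buf='blueabcbahiup' undo_depth=6 redo_depth=0

Answer: blueabcbahiup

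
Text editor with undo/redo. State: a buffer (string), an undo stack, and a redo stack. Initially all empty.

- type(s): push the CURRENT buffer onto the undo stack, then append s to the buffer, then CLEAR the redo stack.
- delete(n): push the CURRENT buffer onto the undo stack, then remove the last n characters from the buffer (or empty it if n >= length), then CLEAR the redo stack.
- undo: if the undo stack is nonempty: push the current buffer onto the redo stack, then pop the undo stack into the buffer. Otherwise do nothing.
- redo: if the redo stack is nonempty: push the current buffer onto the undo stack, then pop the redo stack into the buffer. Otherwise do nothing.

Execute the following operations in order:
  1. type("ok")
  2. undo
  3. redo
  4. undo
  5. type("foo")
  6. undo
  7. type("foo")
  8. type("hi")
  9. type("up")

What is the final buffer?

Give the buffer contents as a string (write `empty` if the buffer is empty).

Answer: foohiup

Derivation:
After op 1 (type): buf='ok' undo_depth=1 redo_depth=0
After op 2 (undo): buf='(empty)' undo_depth=0 redo_depth=1
After op 3 (redo): buf='ok' undo_depth=1 redo_depth=0
After op 4 (undo): buf='(empty)' undo_depth=0 redo_depth=1
After op 5 (type): buf='foo' undo_depth=1 redo_depth=0
After op 6 (undo): buf='(empty)' undo_depth=0 redo_depth=1
After op 7 (type): buf='foo' undo_depth=1 redo_depth=0
After op 8 (type): buf='foohi' undo_depth=2 redo_depth=0
After op 9 (type): buf='foohiup' undo_depth=3 redo_depth=0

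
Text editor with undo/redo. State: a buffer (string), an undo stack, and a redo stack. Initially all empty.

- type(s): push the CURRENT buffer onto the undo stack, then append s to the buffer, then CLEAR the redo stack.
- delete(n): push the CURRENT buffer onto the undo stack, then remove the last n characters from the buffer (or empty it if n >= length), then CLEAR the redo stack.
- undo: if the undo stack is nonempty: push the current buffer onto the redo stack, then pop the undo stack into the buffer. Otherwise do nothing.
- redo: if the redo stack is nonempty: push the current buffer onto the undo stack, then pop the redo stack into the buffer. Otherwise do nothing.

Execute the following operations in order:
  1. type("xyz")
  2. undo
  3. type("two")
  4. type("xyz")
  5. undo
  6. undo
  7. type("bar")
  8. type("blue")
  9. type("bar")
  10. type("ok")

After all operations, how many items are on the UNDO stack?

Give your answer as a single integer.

After op 1 (type): buf='xyz' undo_depth=1 redo_depth=0
After op 2 (undo): buf='(empty)' undo_depth=0 redo_depth=1
After op 3 (type): buf='two' undo_depth=1 redo_depth=0
After op 4 (type): buf='twoxyz' undo_depth=2 redo_depth=0
After op 5 (undo): buf='two' undo_depth=1 redo_depth=1
After op 6 (undo): buf='(empty)' undo_depth=0 redo_depth=2
After op 7 (type): buf='bar' undo_depth=1 redo_depth=0
After op 8 (type): buf='barblue' undo_depth=2 redo_depth=0
After op 9 (type): buf='barbluebar' undo_depth=3 redo_depth=0
After op 10 (type): buf='barbluebarok' undo_depth=4 redo_depth=0

Answer: 4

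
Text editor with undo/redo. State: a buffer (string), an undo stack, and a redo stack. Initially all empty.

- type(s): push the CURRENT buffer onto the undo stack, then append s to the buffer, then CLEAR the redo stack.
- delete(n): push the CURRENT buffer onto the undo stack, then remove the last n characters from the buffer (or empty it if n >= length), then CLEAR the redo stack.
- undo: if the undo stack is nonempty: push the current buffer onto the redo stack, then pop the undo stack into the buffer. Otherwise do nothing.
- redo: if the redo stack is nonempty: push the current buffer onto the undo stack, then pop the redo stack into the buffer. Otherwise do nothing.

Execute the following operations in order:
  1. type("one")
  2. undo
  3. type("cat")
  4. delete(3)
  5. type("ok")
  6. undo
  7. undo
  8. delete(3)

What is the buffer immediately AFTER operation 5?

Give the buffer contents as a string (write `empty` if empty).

Answer: ok

Derivation:
After op 1 (type): buf='one' undo_depth=1 redo_depth=0
After op 2 (undo): buf='(empty)' undo_depth=0 redo_depth=1
After op 3 (type): buf='cat' undo_depth=1 redo_depth=0
After op 4 (delete): buf='(empty)' undo_depth=2 redo_depth=0
After op 5 (type): buf='ok' undo_depth=3 redo_depth=0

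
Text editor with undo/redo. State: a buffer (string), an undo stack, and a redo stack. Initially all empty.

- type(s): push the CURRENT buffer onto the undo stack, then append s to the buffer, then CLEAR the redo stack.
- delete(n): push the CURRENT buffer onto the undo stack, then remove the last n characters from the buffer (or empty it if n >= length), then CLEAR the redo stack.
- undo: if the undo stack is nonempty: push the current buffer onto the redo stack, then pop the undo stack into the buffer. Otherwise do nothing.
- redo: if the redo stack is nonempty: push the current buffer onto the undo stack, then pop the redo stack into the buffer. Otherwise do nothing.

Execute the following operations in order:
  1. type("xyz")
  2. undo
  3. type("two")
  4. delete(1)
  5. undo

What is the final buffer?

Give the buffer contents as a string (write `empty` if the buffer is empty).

Answer: two

Derivation:
After op 1 (type): buf='xyz' undo_depth=1 redo_depth=0
After op 2 (undo): buf='(empty)' undo_depth=0 redo_depth=1
After op 3 (type): buf='two' undo_depth=1 redo_depth=0
After op 4 (delete): buf='tw' undo_depth=2 redo_depth=0
After op 5 (undo): buf='two' undo_depth=1 redo_depth=1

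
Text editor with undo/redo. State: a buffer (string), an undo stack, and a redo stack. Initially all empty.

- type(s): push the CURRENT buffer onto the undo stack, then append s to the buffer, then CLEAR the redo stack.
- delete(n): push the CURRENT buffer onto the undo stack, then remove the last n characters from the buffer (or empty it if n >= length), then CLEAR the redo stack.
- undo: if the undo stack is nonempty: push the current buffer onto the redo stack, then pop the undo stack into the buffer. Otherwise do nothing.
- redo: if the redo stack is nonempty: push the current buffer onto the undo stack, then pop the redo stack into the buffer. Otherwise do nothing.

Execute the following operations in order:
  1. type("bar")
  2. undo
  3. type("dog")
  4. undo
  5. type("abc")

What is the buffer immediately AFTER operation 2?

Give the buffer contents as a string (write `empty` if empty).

Answer: empty

Derivation:
After op 1 (type): buf='bar' undo_depth=1 redo_depth=0
After op 2 (undo): buf='(empty)' undo_depth=0 redo_depth=1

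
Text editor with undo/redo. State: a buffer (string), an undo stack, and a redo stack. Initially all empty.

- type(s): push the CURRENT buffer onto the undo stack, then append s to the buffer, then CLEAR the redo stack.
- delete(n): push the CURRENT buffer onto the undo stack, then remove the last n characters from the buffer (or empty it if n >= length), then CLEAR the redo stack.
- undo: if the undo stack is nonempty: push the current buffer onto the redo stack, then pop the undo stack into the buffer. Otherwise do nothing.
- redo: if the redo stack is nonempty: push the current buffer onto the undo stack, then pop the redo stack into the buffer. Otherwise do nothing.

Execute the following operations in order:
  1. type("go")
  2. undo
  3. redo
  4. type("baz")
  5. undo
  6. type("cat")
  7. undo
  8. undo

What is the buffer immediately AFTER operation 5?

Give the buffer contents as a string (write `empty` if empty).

Answer: go

Derivation:
After op 1 (type): buf='go' undo_depth=1 redo_depth=0
After op 2 (undo): buf='(empty)' undo_depth=0 redo_depth=1
After op 3 (redo): buf='go' undo_depth=1 redo_depth=0
After op 4 (type): buf='gobaz' undo_depth=2 redo_depth=0
After op 5 (undo): buf='go' undo_depth=1 redo_depth=1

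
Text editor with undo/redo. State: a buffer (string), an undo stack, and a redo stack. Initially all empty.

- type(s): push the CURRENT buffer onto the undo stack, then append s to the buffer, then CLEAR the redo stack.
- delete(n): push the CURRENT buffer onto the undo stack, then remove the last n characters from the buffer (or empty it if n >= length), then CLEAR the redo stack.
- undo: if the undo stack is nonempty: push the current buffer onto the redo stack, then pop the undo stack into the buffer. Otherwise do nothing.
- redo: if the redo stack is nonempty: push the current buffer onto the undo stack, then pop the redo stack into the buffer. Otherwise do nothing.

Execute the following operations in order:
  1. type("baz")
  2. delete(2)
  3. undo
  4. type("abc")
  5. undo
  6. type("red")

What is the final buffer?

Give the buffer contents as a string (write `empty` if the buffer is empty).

After op 1 (type): buf='baz' undo_depth=1 redo_depth=0
After op 2 (delete): buf='b' undo_depth=2 redo_depth=0
After op 3 (undo): buf='baz' undo_depth=1 redo_depth=1
After op 4 (type): buf='bazabc' undo_depth=2 redo_depth=0
After op 5 (undo): buf='baz' undo_depth=1 redo_depth=1
After op 6 (type): buf='bazred' undo_depth=2 redo_depth=0

Answer: bazred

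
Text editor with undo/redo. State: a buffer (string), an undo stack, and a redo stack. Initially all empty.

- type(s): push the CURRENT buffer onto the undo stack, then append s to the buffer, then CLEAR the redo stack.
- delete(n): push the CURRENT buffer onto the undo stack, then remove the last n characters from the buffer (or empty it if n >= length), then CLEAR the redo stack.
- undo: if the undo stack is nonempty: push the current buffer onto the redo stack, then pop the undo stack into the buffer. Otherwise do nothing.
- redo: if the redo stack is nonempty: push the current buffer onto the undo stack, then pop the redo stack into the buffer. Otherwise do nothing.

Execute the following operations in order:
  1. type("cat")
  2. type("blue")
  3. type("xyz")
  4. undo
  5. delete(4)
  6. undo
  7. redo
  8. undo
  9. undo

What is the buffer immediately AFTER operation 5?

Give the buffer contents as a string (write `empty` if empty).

Answer: cat

Derivation:
After op 1 (type): buf='cat' undo_depth=1 redo_depth=0
After op 2 (type): buf='catblue' undo_depth=2 redo_depth=0
After op 3 (type): buf='catbluexyz' undo_depth=3 redo_depth=0
After op 4 (undo): buf='catblue' undo_depth=2 redo_depth=1
After op 5 (delete): buf='cat' undo_depth=3 redo_depth=0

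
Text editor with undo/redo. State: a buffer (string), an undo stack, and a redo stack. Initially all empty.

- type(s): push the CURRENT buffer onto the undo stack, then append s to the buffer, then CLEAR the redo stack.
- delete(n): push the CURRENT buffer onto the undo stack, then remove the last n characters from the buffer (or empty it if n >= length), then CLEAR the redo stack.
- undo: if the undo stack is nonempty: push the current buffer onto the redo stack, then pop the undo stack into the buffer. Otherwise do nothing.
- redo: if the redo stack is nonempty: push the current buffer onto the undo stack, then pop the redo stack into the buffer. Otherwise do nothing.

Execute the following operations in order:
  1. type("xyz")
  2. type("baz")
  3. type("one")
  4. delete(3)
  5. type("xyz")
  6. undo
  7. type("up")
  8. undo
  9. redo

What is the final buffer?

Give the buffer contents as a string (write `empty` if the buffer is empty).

After op 1 (type): buf='xyz' undo_depth=1 redo_depth=0
After op 2 (type): buf='xyzbaz' undo_depth=2 redo_depth=0
After op 3 (type): buf='xyzbazone' undo_depth=3 redo_depth=0
After op 4 (delete): buf='xyzbaz' undo_depth=4 redo_depth=0
After op 5 (type): buf='xyzbazxyz' undo_depth=5 redo_depth=0
After op 6 (undo): buf='xyzbaz' undo_depth=4 redo_depth=1
After op 7 (type): buf='xyzbazup' undo_depth=5 redo_depth=0
After op 8 (undo): buf='xyzbaz' undo_depth=4 redo_depth=1
After op 9 (redo): buf='xyzbazup' undo_depth=5 redo_depth=0

Answer: xyzbazup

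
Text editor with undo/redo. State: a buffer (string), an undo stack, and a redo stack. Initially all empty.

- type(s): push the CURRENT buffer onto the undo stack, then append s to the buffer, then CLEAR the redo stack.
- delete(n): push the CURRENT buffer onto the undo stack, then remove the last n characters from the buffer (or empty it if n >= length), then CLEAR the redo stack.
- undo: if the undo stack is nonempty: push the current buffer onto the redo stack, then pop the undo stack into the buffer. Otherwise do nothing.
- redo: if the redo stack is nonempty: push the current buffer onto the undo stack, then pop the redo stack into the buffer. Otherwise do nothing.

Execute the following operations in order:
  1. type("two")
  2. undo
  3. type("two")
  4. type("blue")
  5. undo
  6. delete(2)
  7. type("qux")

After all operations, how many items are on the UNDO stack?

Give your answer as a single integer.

After op 1 (type): buf='two' undo_depth=1 redo_depth=0
After op 2 (undo): buf='(empty)' undo_depth=0 redo_depth=1
After op 3 (type): buf='two' undo_depth=1 redo_depth=0
After op 4 (type): buf='twoblue' undo_depth=2 redo_depth=0
After op 5 (undo): buf='two' undo_depth=1 redo_depth=1
After op 6 (delete): buf='t' undo_depth=2 redo_depth=0
After op 7 (type): buf='tqux' undo_depth=3 redo_depth=0

Answer: 3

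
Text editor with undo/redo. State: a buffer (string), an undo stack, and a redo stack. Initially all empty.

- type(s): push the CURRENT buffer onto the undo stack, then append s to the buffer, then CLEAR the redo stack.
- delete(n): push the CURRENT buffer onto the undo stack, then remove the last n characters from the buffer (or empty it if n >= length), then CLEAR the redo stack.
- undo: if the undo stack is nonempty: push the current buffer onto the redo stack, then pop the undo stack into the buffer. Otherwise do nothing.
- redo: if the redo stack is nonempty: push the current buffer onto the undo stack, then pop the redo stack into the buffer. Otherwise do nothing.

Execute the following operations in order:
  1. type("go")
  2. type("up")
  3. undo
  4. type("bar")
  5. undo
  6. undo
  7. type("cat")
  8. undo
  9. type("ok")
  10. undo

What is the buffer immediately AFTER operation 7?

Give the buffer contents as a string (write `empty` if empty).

Answer: cat

Derivation:
After op 1 (type): buf='go' undo_depth=1 redo_depth=0
After op 2 (type): buf='goup' undo_depth=2 redo_depth=0
After op 3 (undo): buf='go' undo_depth=1 redo_depth=1
After op 4 (type): buf='gobar' undo_depth=2 redo_depth=0
After op 5 (undo): buf='go' undo_depth=1 redo_depth=1
After op 6 (undo): buf='(empty)' undo_depth=0 redo_depth=2
After op 7 (type): buf='cat' undo_depth=1 redo_depth=0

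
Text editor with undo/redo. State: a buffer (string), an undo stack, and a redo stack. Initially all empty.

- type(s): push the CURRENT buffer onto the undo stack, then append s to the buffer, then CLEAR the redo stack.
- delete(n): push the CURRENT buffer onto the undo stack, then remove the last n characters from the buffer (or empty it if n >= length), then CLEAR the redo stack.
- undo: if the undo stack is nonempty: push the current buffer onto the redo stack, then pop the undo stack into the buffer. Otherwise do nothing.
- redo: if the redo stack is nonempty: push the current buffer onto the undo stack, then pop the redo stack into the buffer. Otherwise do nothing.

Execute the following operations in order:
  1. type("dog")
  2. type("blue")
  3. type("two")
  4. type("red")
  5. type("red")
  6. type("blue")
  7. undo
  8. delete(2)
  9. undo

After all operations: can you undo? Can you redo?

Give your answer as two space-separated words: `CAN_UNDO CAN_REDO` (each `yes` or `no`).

After op 1 (type): buf='dog' undo_depth=1 redo_depth=0
After op 2 (type): buf='dogblue' undo_depth=2 redo_depth=0
After op 3 (type): buf='dogbluetwo' undo_depth=3 redo_depth=0
After op 4 (type): buf='dogbluetwored' undo_depth=4 redo_depth=0
After op 5 (type): buf='dogbluetworedred' undo_depth=5 redo_depth=0
After op 6 (type): buf='dogbluetworedredblue' undo_depth=6 redo_depth=0
After op 7 (undo): buf='dogbluetworedred' undo_depth=5 redo_depth=1
After op 8 (delete): buf='dogbluetworedr' undo_depth=6 redo_depth=0
After op 9 (undo): buf='dogbluetworedred' undo_depth=5 redo_depth=1

Answer: yes yes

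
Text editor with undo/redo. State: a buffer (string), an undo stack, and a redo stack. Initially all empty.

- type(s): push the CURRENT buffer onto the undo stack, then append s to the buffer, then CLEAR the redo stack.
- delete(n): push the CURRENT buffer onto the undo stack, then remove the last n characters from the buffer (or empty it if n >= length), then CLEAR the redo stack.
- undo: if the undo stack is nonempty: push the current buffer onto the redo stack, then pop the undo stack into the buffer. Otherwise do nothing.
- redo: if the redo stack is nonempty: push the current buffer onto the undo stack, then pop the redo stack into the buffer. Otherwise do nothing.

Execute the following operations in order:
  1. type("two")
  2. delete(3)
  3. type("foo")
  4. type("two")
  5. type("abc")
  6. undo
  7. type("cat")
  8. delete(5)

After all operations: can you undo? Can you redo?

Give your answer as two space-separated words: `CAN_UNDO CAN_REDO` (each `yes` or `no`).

Answer: yes no

Derivation:
After op 1 (type): buf='two' undo_depth=1 redo_depth=0
After op 2 (delete): buf='(empty)' undo_depth=2 redo_depth=0
After op 3 (type): buf='foo' undo_depth=3 redo_depth=0
After op 4 (type): buf='footwo' undo_depth=4 redo_depth=0
After op 5 (type): buf='footwoabc' undo_depth=5 redo_depth=0
After op 6 (undo): buf='footwo' undo_depth=4 redo_depth=1
After op 7 (type): buf='footwocat' undo_depth=5 redo_depth=0
After op 8 (delete): buf='foot' undo_depth=6 redo_depth=0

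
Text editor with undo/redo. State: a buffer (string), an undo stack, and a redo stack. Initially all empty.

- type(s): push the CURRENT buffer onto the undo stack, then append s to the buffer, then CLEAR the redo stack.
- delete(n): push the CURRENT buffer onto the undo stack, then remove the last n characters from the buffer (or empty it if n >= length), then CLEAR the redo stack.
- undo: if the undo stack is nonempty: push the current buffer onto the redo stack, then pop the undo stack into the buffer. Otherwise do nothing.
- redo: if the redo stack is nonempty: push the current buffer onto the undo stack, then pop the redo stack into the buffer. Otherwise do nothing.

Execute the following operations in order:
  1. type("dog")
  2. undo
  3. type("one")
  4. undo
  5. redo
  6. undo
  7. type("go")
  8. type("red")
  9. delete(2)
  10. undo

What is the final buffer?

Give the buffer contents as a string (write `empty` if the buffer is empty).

After op 1 (type): buf='dog' undo_depth=1 redo_depth=0
After op 2 (undo): buf='(empty)' undo_depth=0 redo_depth=1
After op 3 (type): buf='one' undo_depth=1 redo_depth=0
After op 4 (undo): buf='(empty)' undo_depth=0 redo_depth=1
After op 5 (redo): buf='one' undo_depth=1 redo_depth=0
After op 6 (undo): buf='(empty)' undo_depth=0 redo_depth=1
After op 7 (type): buf='go' undo_depth=1 redo_depth=0
After op 8 (type): buf='gored' undo_depth=2 redo_depth=0
After op 9 (delete): buf='gor' undo_depth=3 redo_depth=0
After op 10 (undo): buf='gored' undo_depth=2 redo_depth=1

Answer: gored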